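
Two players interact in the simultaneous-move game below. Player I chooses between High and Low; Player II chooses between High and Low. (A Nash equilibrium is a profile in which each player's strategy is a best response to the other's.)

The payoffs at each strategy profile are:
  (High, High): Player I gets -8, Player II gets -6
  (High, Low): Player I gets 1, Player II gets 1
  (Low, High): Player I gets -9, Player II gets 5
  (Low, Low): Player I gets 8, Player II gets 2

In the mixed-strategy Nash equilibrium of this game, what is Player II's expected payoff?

17/10

First find x, the probability Player I plays High, from Player II's indifference between High and Low: −6x + 5(1−x) = x + 2(1−x), giving x = 3/10.
Since Player II is indifferent in equilibrium, Player II's expected payoff equals the payoff from either column against (3/10, 7/10). Using High: −6(3/10) + 5(7/10) = 17/10.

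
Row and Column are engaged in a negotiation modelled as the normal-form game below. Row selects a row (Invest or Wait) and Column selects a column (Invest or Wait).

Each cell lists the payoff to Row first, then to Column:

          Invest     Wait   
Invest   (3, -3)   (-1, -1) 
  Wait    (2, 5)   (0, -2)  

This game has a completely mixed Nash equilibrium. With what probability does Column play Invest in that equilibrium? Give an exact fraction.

1/2

Let y be the probability that Column plays Invest. In a completely mixed equilibrium, Row must be indifferent between Invest and Wait.
Row's expected payoff from Invest is 3y − (1−y); from Wait it is 2y.
Setting these equal: 4y − 1 = 2y, so y = 1/2.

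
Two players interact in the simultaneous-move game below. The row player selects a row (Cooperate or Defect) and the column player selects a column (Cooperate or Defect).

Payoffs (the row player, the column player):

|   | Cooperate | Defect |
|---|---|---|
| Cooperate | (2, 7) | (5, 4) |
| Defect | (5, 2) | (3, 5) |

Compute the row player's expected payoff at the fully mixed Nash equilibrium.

First find y, the probability the column player plays Cooperate, from the row player's indifference between Cooperate and Defect: 2y + 5(1−y) = 5y + 3(1−y), giving y = 2/5.
Since the row player is indifferent in equilibrium, the row player's expected payoff equals the payoff from either row against (2/5, 3/5). Using Cooperate: 2(2/5) + 5(3/5) = 19/5.

19/5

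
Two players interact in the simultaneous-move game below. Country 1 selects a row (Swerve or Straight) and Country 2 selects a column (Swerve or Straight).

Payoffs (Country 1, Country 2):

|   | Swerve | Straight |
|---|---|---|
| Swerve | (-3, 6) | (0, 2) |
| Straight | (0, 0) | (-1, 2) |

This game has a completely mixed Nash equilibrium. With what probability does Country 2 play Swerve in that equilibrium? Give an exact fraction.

Let y be the probability that Country 2 plays Swerve. In a completely mixed equilibrium, Country 1 must be indifferent between Swerve and Straight.
Country 1's expected payoff from Swerve is −3y; from Straight it is −(1−y).
Setting these equal: −3y = y − 1, so y = 1/4.

1/4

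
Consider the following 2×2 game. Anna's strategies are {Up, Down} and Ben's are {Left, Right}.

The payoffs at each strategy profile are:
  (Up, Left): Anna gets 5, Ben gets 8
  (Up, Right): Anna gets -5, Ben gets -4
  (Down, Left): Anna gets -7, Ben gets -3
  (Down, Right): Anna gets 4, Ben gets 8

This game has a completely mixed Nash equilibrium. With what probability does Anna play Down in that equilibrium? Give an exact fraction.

Let r be the probability that Anna plays Up. In a completely mixed equilibrium, Ben must be indifferent between Left and Right.
Ben's expected payoff from Left is 8r − 3(1−r); from Right it is −4r + 8(1−r).
Setting these equal: 11r − 3 = −12r + 8, so r = 11/23.
Therefore Anna plays Down with probability 1 − 11/23 = 12/23.

12/23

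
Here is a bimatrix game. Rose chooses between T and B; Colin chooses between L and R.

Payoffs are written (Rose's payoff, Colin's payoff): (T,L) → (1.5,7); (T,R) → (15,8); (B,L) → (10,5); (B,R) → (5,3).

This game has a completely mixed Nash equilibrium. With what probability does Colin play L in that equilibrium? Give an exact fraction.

Let q be the probability that Colin plays L. In a completely mixed equilibrium, Rose must be indifferent between T and B.
Rose's expected payoff from T is 1.5q + 15(1−q); from B it is 10q + 5(1−q).
Setting these equal: −13.5q + 15 = 5q + 5, so q = 20/37.

20/37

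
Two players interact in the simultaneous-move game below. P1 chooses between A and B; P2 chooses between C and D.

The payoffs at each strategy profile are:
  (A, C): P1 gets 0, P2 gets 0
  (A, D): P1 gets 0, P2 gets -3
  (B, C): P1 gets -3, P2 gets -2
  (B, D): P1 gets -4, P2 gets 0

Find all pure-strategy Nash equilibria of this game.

(A, C)

(A, C): P1 gets 0 ≥ -3 from B, and P2 gets 0 ≥ -3 from D — Nash equilibrium.
(A, D): P2 prefers C (0 > -3) — not an equilibrium.
(B, C): P1 prefers A (0 > -3); P2 prefers D (0 > -2) — not an equilibrium.
(B, D): P1 prefers A (0 > -4) — not an equilibrium.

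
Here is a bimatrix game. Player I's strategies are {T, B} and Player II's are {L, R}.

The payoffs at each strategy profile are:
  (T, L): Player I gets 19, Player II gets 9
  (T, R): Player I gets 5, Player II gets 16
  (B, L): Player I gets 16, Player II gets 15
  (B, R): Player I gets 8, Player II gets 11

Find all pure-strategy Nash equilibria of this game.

none

(T, L): Player II prefers R (16 > 9) — not an equilibrium.
(T, R): Player I prefers B (8 > 5) — not an equilibrium.
(B, L): Player I prefers T (19 > 16) — not an equilibrium.
(B, R): Player II prefers L (15 > 11) — not an equilibrium.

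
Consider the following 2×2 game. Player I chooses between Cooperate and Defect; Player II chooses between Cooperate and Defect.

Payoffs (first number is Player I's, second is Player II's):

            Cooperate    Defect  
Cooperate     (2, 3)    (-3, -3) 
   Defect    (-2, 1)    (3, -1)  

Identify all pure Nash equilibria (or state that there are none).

(Cooperate, Cooperate)

(Cooperate, Cooperate): Player I gets 2 ≥ -2 from Defect, and Player II gets 3 ≥ -3 from Defect — Nash equilibrium.
(Cooperate, Defect): Player I prefers Defect (3 > -3); Player II prefers Cooperate (3 > -3) — not an equilibrium.
(Defect, Cooperate): Player I prefers Cooperate (2 > -2) — not an equilibrium.
(Defect, Defect): Player II prefers Cooperate (1 > -1) — not an equilibrium.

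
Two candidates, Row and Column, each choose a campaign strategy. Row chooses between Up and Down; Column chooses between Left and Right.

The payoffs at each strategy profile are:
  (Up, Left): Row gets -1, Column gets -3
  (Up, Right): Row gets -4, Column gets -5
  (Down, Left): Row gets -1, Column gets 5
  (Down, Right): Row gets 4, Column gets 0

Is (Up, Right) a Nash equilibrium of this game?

At (Up, Right), Row earns -4; switching to Down would give 4, so Row would deviate.
Column earns -5; switching to Left would give -3, so Column would deviate.
Since at least one player can profitably deviate, this is not a Nash equilibrium.

No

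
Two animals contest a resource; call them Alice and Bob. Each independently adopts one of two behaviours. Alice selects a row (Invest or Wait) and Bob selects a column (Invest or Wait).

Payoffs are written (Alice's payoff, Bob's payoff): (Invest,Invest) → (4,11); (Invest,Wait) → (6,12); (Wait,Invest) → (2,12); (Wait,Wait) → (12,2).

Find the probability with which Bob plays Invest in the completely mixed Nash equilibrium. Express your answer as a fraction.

Let y be the probability that Bob plays Invest. In a completely mixed equilibrium, Alice must be indifferent between Invest and Wait.
Alice's expected payoff from Invest is 4y + 6(1−y); from Wait it is 2y + 12(1−y).
Setting these equal: −2y + 6 = −10y + 12, so y = 3/4.

3/4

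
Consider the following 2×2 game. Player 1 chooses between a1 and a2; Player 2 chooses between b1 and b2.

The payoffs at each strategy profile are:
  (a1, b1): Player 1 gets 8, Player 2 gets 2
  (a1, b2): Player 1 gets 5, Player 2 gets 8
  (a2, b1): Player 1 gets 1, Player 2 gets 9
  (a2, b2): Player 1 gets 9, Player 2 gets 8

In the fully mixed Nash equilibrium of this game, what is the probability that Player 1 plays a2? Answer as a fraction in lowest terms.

Let x be the probability that Player 1 plays a1. In a completely mixed equilibrium, Player 2 must be indifferent between b1 and b2.
Player 2's expected payoff from b1 is 2x + 9(1−x); from b2 it is 8x + 8(1−x).
Setting these equal: −7x + 9 = 8, so x = 1/7.
Therefore Player 1 plays a2 with probability 1 − 1/7 = 6/7.

6/7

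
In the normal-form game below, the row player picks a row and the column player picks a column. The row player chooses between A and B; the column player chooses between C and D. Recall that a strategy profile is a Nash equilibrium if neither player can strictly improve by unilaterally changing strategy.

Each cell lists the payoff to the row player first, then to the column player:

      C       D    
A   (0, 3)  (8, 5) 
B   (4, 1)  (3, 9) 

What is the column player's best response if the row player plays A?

D

Against A, the column player earns 3 from C and 5 from D.
So D is the best response.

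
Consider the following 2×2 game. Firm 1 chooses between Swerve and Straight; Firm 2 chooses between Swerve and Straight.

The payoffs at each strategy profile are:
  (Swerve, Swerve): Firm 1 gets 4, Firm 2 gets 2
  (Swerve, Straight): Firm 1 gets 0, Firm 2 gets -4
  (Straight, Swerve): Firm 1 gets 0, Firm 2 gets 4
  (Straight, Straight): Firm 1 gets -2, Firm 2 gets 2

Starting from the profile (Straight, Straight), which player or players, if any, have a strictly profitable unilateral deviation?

Both

Firm 1 at (Straight, Straight) earns -2; deviating to Swerve yields 0 — a strict improvement.
Firm 2 earns 2; deviating to Swerve yields 4 — a strict improvement.
Both Firm 1 and Firm 2 have strictly profitable deviations.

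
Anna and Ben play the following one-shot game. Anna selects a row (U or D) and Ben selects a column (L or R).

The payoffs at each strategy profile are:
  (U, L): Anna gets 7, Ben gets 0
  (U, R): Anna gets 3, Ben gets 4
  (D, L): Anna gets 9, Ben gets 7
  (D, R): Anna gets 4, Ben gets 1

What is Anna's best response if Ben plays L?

Against L, Anna earns 7 from U and 9 from D.
So D is the best response.

D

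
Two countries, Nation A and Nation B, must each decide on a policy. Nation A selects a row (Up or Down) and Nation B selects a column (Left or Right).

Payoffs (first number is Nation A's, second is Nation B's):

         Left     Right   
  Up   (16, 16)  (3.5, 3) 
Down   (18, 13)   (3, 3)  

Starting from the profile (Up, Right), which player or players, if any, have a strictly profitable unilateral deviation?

Nation B

Nation A at (Up, Right) earns 3.5; deviating to Down yields 3 — not better.
Nation B earns 3; deviating to Left yields 16 — a strict improvement.
Only Nation B has a strictly profitable deviation.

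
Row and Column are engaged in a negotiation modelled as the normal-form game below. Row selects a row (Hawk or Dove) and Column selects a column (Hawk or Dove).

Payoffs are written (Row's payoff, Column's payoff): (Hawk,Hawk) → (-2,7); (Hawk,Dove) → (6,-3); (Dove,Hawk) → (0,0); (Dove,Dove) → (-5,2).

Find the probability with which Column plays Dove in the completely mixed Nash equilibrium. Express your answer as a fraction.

2/13

Let y be the probability that Column plays Hawk. In a completely mixed equilibrium, Row must be indifferent between Hawk and Dove.
Row's expected payoff from Hawk is −2y + 6(1−y); from Dove it is −5(1−y).
Setting these equal: −8y + 6 = 5y − 5, so y = 11/13.
Therefore Column plays Dove with probability 1 − 11/13 = 2/13.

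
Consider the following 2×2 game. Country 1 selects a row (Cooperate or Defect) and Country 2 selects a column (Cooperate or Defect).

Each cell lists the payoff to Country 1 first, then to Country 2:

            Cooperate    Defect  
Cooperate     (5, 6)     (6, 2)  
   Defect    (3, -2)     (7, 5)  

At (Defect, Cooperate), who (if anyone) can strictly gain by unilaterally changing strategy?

Both

Country 1 at (Defect, Cooperate) earns 3; deviating to Cooperate yields 5 — a strict improvement.
Country 2 earns -2; deviating to Defect yields 5 — a strict improvement.
Both Country 1 and Country 2 have strictly profitable deviations.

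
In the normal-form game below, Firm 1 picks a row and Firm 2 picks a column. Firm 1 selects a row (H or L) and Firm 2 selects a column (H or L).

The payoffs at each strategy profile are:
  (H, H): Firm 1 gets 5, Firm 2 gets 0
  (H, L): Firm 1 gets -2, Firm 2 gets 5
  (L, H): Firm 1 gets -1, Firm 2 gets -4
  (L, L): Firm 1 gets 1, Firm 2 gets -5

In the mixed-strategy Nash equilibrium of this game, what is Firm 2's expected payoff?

First find p, the probability Firm 1 plays H, from Firm 2's indifference between H and L: −4(1−p) = 5p − 5(1−p), giving p = 1/6.
Since Firm 2 is indifferent in equilibrium, Firm 2's expected payoff equals the payoff from either column against (1/6, 5/6). Using H: −4(5/6) = -10/3.

-10/3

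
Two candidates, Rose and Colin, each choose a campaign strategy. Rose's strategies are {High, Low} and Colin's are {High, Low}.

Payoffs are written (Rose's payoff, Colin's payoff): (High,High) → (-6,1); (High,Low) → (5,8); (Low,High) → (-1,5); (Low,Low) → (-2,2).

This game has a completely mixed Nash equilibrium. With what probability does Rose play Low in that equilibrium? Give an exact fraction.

Let x be the probability that Rose plays High. In a completely mixed equilibrium, Colin must be indifferent between High and Low.
Colin's expected payoff from High is x + 5(1−x); from Low it is 8x + 2(1−x).
Setting these equal: −4x + 5 = 6x + 2, so x = 3/10.
Therefore Rose plays Low with probability 1 − 3/10 = 7/10.

7/10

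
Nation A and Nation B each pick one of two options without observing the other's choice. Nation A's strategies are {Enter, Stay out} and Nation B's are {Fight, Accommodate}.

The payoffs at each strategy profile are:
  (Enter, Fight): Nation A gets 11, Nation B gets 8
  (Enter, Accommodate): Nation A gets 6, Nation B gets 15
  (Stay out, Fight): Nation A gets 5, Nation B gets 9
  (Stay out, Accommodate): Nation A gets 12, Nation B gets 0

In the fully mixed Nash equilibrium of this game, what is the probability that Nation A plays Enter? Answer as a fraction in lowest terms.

9/16

Let r be the probability that Nation A plays Enter. In a completely mixed equilibrium, Nation B must be indifferent between Fight and Accommodate.
Nation B's expected payoff from Fight is 8r + 9(1−r); from Accommodate it is 15r.
Setting these equal: −r + 9 = 15r, so r = 9/16.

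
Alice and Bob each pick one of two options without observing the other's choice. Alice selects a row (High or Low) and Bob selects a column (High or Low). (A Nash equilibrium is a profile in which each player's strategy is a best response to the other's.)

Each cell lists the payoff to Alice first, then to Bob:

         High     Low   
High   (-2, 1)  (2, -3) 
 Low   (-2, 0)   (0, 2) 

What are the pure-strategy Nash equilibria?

(High, High): Alice gets -2 ≥ -2 from Low, and Bob gets 1 ≥ -3 from Low — Nash equilibrium.
(High, Low): Bob prefers High (1 > -3) — not an equilibrium.
(Low, High): Bob prefers Low (2 > 0) — not an equilibrium.
(Low, Low): Alice prefers High (2 > 0) — not an equilibrium.

(High, High)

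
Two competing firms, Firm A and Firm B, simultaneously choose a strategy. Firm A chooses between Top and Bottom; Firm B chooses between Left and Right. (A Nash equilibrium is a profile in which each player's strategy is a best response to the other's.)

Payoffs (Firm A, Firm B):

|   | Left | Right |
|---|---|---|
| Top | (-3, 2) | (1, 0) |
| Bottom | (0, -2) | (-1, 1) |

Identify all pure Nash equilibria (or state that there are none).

(Top, Left): Firm A prefers Bottom (0 > -3) — not an equilibrium.
(Top, Right): Firm B prefers Left (2 > 0) — not an equilibrium.
(Bottom, Left): Firm B prefers Right (1 > -2) — not an equilibrium.
(Bottom, Right): Firm A prefers Top (1 > -1) — not an equilibrium.

none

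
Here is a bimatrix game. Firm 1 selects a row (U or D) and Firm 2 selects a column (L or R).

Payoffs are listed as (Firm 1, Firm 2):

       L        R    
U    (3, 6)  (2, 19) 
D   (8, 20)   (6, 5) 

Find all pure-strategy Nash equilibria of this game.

(U, L): Firm 1 prefers D (8 > 3); Firm 2 prefers R (19 > 6) — not an equilibrium.
(U, R): Firm 1 prefers D (6 > 2) — not an equilibrium.
(D, L): Firm 1 gets 8 ≥ 3 from U, and Firm 2 gets 20 ≥ 5 from R — Nash equilibrium.
(D, R): Firm 2 prefers L (20 > 5) — not an equilibrium.

(D, L)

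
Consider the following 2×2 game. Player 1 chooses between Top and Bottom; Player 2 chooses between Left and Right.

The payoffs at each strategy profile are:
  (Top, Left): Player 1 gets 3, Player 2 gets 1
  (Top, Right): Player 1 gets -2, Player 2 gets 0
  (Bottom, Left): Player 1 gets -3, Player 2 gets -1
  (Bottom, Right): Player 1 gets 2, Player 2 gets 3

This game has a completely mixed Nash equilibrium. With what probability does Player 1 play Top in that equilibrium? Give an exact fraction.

4/5

Let x be the probability that Player 1 plays Top. In a completely mixed equilibrium, Player 2 must be indifferent between Left and Right.
Player 2's expected payoff from Left is x − (1−x); from Right it is 3(1−x).
Setting these equal: 2x − 1 = −3x + 3, so x = 4/5.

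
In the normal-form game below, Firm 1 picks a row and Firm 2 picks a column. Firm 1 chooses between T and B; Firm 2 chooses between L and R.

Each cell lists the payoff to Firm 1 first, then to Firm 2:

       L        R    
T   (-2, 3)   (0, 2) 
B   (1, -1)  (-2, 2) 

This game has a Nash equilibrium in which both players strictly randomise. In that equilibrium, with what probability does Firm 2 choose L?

Let y be the probability that Firm 2 plays L. In a completely mixed equilibrium, Firm 1 must be indifferent between T and B.
Firm 1's expected payoff from T is −2y; from B it is y − 2(1−y).
Setting these equal: −2y = 3y − 2, so y = 2/5.

2/5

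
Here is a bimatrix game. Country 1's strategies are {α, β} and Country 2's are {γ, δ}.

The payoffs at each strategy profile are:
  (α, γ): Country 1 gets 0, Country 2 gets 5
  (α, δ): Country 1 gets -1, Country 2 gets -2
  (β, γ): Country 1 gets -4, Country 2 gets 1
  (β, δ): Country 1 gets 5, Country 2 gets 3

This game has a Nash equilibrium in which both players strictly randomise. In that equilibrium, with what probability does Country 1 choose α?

Let r be the probability that Country 1 plays α. In a completely mixed equilibrium, Country 2 must be indifferent between γ and δ.
Country 2's expected payoff from γ is 5r + (1−r); from δ it is −2r + 3(1−r).
Setting these equal: 4r + 1 = −5r + 3, so r = 2/9.

2/9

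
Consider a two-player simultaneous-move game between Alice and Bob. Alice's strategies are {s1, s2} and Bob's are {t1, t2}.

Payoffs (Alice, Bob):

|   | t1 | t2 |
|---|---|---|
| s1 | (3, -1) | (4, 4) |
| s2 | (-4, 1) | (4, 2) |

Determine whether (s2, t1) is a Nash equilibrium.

No

At (s2, t1), Alice earns -4; switching to s1 would give 3, so Alice would deviate.
Bob earns 1; switching to t2 would give 2, so Bob would deviate.
Since at least one player can profitably deviate, this is not a Nash equilibrium.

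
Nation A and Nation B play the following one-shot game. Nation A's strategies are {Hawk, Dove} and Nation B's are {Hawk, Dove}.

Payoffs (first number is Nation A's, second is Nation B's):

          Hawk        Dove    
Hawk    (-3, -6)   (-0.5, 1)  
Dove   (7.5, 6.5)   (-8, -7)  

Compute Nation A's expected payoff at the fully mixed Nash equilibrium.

First find q, the probability Nation B plays Hawk, from Nation A's indifference between Hawk and Dove: −3q − 0.5(1−q) = 7.5q − 8(1−q), giving q = 5/12.
Since Nation A is indifferent in equilibrium, Nation A's expected payoff equals the payoff from either row against (5/12, 7/12). Using Hawk: −3(5/12) − 0.5(7/12) = -37/24.

-37/24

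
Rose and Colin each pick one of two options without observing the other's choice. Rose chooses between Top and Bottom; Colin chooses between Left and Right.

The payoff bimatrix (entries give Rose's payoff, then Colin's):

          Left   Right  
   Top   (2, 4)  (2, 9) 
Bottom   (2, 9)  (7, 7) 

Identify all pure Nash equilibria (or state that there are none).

(Top, Left): Colin prefers Right (9 > 4) — not an equilibrium.
(Top, Right): Rose prefers Bottom (7 > 2) — not an equilibrium.
(Bottom, Left): Rose gets 2 ≥ 2 from Top, and Colin gets 9 ≥ 7 from Right — Nash equilibrium.
(Bottom, Right): Colin prefers Left (9 > 7) — not an equilibrium.

(Bottom, Left)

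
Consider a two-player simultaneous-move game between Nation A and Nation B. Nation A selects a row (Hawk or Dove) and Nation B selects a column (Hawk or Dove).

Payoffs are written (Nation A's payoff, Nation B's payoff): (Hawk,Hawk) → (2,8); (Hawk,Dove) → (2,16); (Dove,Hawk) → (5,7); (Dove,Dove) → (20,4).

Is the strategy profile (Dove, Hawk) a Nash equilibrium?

At (Dove, Hawk), Nation A earns 5; switching to Hawk would give 2, so Nation A has no profitable deviation.
Nation B earns 7; switching to Dove would give 4, so Nation B has no profitable deviation.
Neither player can gain by a unilateral deviation, so this profile is a Nash equilibrium.

Yes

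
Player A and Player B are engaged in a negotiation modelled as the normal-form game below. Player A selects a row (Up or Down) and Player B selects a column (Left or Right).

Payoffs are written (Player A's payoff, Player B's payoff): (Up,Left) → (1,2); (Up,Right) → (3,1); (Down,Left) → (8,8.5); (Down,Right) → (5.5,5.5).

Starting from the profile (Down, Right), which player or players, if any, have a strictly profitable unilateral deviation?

Player B

Player A at (Down, Right) earns 5.5; deviating to Up yields 3 — not better.
Player B earns 5.5; deviating to Left yields 8.5 — a strict improvement.
Only Player B has a strictly profitable deviation.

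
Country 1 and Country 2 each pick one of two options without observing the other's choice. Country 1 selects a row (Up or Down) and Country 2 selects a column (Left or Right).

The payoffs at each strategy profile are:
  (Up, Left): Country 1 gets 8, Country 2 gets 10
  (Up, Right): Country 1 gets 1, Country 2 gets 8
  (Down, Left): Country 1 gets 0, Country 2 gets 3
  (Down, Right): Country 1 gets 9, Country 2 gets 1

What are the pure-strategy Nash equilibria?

(Up, Left): Country 1 gets 8 ≥ 0 from Down, and Country 2 gets 10 ≥ 8 from Right — Nash equilibrium.
(Up, Right): Country 1 prefers Down (9 > 1); Country 2 prefers Left (10 > 8) — not an equilibrium.
(Down, Left): Country 1 prefers Up (8 > 0) — not an equilibrium.
(Down, Right): Country 2 prefers Left (3 > 1) — not an equilibrium.

(Up, Left)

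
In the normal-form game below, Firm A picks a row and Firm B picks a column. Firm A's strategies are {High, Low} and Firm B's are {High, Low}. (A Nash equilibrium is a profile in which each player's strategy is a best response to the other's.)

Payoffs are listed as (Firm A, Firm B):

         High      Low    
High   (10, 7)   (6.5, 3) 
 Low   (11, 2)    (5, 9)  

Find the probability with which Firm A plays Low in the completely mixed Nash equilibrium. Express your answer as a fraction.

4/11

Let x be the probability that Firm A plays High. In a completely mixed equilibrium, Firm B must be indifferent between High and Low.
Firm B's expected payoff from High is 7x + 2(1−x); from Low it is 3x + 9(1−x).
Setting these equal: 5x + 2 = −6x + 9, so x = 7/11.
Therefore Firm A plays Low with probability 1 − 7/11 = 4/11.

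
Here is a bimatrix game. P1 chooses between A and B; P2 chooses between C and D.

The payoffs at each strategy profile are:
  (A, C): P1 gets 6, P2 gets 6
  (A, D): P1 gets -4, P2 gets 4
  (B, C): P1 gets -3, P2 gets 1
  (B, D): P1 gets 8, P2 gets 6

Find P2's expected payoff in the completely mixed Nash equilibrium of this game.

First find p, the probability P1 plays A, from P2's indifference between C and D: 6p + (1−p) = 4p + 6(1−p), giving p = 5/7.
Since P2 is indifferent in equilibrium, P2's expected payoff equals the payoff from either column against (5/7, 2/7). Using C: 6(5/7) + (2/7) = 32/7.

32/7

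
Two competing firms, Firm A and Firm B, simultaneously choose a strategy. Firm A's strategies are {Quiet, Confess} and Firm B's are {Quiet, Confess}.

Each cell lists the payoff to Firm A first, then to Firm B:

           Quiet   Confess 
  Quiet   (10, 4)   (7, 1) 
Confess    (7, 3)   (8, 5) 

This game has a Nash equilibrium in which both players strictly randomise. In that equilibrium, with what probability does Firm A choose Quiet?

2/5

Let r be the probability that Firm A plays Quiet. In a completely mixed equilibrium, Firm B must be indifferent between Quiet and Confess.
Firm B's expected payoff from Quiet is 4r + 3(1−r); from Confess it is r + 5(1−r).
Setting these equal: r + 3 = −4r + 5, so r = 2/5.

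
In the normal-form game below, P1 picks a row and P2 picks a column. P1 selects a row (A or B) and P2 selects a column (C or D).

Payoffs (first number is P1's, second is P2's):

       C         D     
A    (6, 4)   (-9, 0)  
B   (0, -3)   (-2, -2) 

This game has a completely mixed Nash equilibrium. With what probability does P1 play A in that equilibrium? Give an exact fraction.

1/5

Let r be the probability that P1 plays A. In a completely mixed equilibrium, P2 must be indifferent between C and D.
P2's expected payoff from C is 4r − 3(1−r); from D it is −2(1−r).
Setting these equal: 7r − 3 = 2r − 2, so r = 1/5.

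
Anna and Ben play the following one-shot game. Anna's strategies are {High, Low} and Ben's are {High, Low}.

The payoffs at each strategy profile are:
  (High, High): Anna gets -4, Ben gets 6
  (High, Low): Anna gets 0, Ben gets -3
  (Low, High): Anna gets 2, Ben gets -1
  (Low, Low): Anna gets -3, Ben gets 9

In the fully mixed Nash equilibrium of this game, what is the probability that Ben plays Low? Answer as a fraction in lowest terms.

Let c be the probability that Ben plays High. In a completely mixed equilibrium, Anna must be indifferent between High and Low.
Anna's expected payoff from High is −4c; from Low it is 2c − 3(1−c).
Setting these equal: −4c = 5c − 3, so c = 1/3.
Therefore Ben plays Low with probability 1 − 1/3 = 2/3.

2/3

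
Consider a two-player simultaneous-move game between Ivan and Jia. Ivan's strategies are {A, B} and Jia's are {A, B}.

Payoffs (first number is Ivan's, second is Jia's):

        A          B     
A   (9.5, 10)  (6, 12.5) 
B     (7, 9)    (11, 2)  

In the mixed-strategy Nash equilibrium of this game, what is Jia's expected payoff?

185/19

First find x, the probability Ivan plays A, from Jia's indifference between A and B: 10x + 9(1−x) = 12.5x + 2(1−x), giving x = 14/19.
Since Jia is indifferent in equilibrium, Jia's expected payoff equals the payoff from either column against (14/19, 5/19). Using A: 10(14/19) + 9(5/19) = 185/19.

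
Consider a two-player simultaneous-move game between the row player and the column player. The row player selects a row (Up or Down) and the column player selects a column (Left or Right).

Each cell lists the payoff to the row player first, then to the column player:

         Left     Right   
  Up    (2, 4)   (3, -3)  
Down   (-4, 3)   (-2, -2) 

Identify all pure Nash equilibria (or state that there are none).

(Up, Left): the row player gets 2 ≥ -4 from Down, and the column player gets 4 ≥ -3 from Right — Nash equilibrium.
(Up, Right): the column player prefers Left (4 > -3) — not an equilibrium.
(Down, Left): the row player prefers Up (2 > -4) — not an equilibrium.
(Down, Right): the row player prefers Up (3 > -2); the column player prefers Left (3 > -2) — not an equilibrium.

(Up, Left)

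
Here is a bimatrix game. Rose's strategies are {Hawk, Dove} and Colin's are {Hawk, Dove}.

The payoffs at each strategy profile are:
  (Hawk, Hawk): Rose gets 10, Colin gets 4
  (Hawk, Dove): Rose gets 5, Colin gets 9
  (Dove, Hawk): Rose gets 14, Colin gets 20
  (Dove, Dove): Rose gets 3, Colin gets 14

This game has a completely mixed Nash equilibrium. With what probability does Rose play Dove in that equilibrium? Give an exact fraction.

Let x be the probability that Rose plays Hawk. In a completely mixed equilibrium, Colin must be indifferent between Hawk and Dove.
Colin's expected payoff from Hawk is 4x + 20(1−x); from Dove it is 9x + 14(1−x).
Setting these equal: −16x + 20 = −5x + 14, so x = 6/11.
Therefore Rose plays Dove with probability 1 − 6/11 = 5/11.

5/11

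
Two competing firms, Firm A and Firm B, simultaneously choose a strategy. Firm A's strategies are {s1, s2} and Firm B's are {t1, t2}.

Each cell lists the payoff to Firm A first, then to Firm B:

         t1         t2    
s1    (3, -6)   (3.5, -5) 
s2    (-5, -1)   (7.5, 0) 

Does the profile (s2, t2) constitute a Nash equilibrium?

Yes

At (s2, t2), Firm A earns 7.5; switching to s1 would give 3.5, so Firm A has no profitable deviation.
Firm B earns 0; switching to t1 would give -1, so Firm B has no profitable deviation.
Neither player can gain by a unilateral deviation, so this profile is a Nash equilibrium.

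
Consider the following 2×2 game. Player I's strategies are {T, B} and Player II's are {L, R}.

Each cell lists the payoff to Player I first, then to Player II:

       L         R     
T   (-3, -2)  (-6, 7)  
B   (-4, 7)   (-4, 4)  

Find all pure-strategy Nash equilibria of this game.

none

(T, L): Player II prefers R (7 > -2) — not an equilibrium.
(T, R): Player I prefers B (-4 > -6) — not an equilibrium.
(B, L): Player I prefers T (-3 > -4) — not an equilibrium.
(B, R): Player II prefers L (7 > 4) — not an equilibrium.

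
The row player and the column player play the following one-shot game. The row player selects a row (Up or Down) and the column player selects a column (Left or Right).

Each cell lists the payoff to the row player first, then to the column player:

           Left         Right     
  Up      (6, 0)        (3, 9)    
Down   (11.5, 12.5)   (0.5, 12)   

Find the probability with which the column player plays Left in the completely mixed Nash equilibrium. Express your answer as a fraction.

5/16

Let q be the probability that the column player plays Left. In a completely mixed equilibrium, the row player must be indifferent between Up and Down.
The row player's expected payoff from Up is 6q + 3(1−q); from Down it is 11.5q + 0.5(1−q).
Setting these equal: 3q + 3 = 11q + 0.5, so q = 5/16.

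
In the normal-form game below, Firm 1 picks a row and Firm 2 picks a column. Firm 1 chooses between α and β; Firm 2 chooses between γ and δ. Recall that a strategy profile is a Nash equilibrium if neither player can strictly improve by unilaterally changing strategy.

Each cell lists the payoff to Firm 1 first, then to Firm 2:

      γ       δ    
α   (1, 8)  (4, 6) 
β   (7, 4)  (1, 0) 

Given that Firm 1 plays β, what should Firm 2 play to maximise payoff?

Against β, Firm 2 earns 4 from γ and 0 from δ.
So γ is the best response.

γ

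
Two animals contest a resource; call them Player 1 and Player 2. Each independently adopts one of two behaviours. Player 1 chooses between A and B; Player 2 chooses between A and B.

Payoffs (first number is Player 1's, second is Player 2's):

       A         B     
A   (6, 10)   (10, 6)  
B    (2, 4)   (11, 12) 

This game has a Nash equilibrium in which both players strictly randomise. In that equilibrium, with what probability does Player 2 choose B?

4/5

Let c be the probability that Player 2 plays A. In a completely mixed equilibrium, Player 1 must be indifferent between A and B.
Player 1's expected payoff from A is 6c + 10(1−c); from B it is 2c + 11(1−c).
Setting these equal: −4c + 10 = −9c + 11, so c = 1/5.
Therefore Player 2 plays B with probability 1 − 1/5 = 4/5.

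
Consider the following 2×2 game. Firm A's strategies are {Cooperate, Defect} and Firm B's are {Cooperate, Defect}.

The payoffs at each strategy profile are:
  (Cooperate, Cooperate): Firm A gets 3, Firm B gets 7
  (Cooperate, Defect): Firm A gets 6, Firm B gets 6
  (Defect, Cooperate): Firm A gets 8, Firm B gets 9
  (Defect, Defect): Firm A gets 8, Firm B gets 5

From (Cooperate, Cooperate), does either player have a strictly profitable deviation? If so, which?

Firm A at (Cooperate, Cooperate) earns 3; deviating to Defect yields 8 — a strict improvement.
Firm B earns 7; deviating to Defect yields 6 — not better.
Only Firm A has a strictly profitable deviation.

Firm A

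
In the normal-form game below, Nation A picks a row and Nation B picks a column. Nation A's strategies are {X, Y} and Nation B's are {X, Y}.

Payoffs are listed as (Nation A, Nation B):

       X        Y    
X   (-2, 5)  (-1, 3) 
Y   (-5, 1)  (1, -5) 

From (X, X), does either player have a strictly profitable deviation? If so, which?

Neither

Nation A at (X, X) earns -2; deviating to Y yields -5 — not better.
Nation B earns 5; deviating to Y yields 3 — not better.
Neither player can strictly improve; the profile is a Nash equilibrium.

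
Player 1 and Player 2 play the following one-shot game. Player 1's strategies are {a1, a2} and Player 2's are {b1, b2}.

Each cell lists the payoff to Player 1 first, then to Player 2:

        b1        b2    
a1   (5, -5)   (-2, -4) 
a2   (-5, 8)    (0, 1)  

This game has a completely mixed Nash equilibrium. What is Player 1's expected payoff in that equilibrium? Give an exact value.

First find y, the probability Player 2 plays b1, from Player 1's indifference between a1 and a2: 5y − 2(1−y) = −5y, giving y = 1/6.
Since Player 1 is indifferent in equilibrium, Player 1's expected payoff equals the payoff from either row against (1/6, 5/6). Using a1: 5(1/6) − 2(5/6) = -5/6.

-5/6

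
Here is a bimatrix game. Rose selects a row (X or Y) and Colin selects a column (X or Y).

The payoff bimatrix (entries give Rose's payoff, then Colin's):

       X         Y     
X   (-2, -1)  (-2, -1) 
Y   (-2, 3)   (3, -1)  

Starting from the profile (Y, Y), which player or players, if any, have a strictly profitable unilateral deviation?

Colin

Rose at (Y, Y) earns 3; deviating to X yields -2 — not better.
Colin earns -1; deviating to X yields 3 — a strict improvement.
Only Colin has a strictly profitable deviation.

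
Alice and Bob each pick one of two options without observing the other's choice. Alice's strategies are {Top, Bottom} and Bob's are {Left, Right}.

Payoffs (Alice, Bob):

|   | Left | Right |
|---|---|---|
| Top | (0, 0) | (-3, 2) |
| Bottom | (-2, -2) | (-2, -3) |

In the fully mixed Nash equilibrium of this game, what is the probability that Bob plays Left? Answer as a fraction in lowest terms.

Let c be the probability that Bob plays Left. In a completely mixed equilibrium, Alice must be indifferent between Top and Bottom.
Alice's expected payoff from Top is −3(1−c); from Bottom it is −2c − 2(1−c).
Setting these equal: 3c − 3 = -2, so c = 1/3.

1/3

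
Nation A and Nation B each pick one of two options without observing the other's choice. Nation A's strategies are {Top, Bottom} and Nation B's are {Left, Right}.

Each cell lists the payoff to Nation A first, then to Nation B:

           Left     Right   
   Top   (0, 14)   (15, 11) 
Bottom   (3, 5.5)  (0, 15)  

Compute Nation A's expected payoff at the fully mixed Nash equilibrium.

First find q, the probability Nation B plays Left, from Nation A's indifference between Top and Bottom: 15(1−q) = 3q, giving q = 5/6.
Since Nation A is indifferent in equilibrium, Nation A's expected payoff equals the payoff from either row against (5/6, 1/6). Using Top: 15(1/6) = 5/2.

5/2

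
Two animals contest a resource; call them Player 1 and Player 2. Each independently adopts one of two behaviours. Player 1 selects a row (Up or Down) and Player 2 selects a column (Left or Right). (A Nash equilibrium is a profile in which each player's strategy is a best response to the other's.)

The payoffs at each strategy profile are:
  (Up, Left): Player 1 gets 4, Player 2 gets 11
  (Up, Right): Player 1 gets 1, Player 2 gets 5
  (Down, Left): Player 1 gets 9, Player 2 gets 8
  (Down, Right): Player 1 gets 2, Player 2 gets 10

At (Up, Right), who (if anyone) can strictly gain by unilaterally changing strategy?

Both

Player 1 at (Up, Right) earns 1; deviating to Down yields 2 — a strict improvement.
Player 2 earns 5; deviating to Left yields 11 — a strict improvement.
Both Player 1 and Player 2 have strictly profitable deviations.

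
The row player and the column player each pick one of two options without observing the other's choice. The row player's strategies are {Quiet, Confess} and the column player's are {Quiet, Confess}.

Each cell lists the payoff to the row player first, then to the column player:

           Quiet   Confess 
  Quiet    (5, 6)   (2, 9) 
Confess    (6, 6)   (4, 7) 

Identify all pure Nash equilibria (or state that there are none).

(Confess, Confess)

(Quiet, Quiet): the row player prefers Confess (6 > 5); the column player prefers Confess (9 > 6) — not an equilibrium.
(Quiet, Confess): the row player prefers Confess (4 > 2) — not an equilibrium.
(Confess, Quiet): the column player prefers Confess (7 > 6) — not an equilibrium.
(Confess, Confess): the row player gets 4 ≥ 2 from Quiet, and the column player gets 7 ≥ 6 from Quiet — Nash equilibrium.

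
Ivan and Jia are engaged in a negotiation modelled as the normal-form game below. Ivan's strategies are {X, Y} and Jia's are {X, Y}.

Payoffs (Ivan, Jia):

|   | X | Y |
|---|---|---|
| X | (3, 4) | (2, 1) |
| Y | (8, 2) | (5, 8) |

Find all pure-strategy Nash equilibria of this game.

(Y, Y)

(X, X): Ivan prefers Y (8 > 3) — not an equilibrium.
(X, Y): Ivan prefers Y (5 > 2); Jia prefers X (4 > 1) — not an equilibrium.
(Y, X): Jia prefers Y (8 > 2) — not an equilibrium.
(Y, Y): Ivan gets 5 ≥ 2 from X, and Jia gets 8 ≥ 2 from X — Nash equilibrium.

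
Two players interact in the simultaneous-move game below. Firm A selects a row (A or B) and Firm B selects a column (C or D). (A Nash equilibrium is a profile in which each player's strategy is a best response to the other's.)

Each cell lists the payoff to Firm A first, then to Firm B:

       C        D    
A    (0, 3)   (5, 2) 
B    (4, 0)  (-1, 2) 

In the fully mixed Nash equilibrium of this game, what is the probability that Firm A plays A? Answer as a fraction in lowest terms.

Let r be the probability that Firm A plays A. In a completely mixed equilibrium, Firm B must be indifferent between C and D.
Firm B's expected payoff from C is 3r; from D it is 2r + 2(1−r).
Setting these equal: 3r = 2, so r = 2/3.

2/3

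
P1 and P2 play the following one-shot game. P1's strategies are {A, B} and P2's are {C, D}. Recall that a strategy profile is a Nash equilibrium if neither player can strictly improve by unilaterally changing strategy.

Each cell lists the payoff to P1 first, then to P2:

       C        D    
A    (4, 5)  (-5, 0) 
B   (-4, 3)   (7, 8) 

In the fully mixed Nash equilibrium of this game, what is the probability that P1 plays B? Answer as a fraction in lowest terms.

Let r be the probability that P1 plays A. In a completely mixed equilibrium, P2 must be indifferent between C and D.
P2's expected payoff from C is 5r + 3(1−r); from D it is 8(1−r).
Setting these equal: 2r + 3 = −8r + 8, so r = 1/2.
Therefore P1 plays B with probability 1 − 1/2 = 1/2.

1/2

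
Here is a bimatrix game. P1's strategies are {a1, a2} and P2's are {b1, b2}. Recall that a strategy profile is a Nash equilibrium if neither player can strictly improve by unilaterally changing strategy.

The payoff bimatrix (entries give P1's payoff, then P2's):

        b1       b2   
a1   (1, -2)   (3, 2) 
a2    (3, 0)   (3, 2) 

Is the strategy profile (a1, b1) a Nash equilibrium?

No

At (a1, b1), P1 earns 1; switching to a2 would give 3, so P1 would deviate.
P2 earns -2; switching to b2 would give 2, so P2 would deviate.
Since at least one player can profitably deviate, this is not a Nash equilibrium.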